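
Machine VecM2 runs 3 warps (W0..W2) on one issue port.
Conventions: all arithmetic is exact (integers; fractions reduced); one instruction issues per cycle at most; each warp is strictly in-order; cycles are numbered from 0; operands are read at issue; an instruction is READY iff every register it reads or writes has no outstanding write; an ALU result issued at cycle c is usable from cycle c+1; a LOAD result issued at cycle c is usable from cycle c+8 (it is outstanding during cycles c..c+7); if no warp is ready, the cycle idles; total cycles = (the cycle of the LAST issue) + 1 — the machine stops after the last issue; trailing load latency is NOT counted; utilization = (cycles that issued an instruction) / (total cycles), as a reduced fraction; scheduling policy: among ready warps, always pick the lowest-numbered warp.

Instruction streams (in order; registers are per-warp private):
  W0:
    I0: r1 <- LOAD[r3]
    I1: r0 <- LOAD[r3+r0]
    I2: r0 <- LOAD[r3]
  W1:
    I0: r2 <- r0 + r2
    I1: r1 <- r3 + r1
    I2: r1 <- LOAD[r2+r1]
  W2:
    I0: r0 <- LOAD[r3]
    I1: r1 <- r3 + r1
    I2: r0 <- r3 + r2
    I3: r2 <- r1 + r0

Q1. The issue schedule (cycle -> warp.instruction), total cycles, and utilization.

cycle 0: W0.I0
cycle 1: W0.I1
cycle 2: W1.I0
cycle 3: W1.I1
cycle 4: W1.I2
cycle 5: W2.I0
cycle 6: W2.I1
cycle 7: idle
cycle 8: idle
cycle 9: W0.I2
cycle 10: idle
cycle 11: idle
cycle 12: idle
cycle 13: W2.I2
cycle 14: W2.I3

Answer: 15 cycles, utilization 2/3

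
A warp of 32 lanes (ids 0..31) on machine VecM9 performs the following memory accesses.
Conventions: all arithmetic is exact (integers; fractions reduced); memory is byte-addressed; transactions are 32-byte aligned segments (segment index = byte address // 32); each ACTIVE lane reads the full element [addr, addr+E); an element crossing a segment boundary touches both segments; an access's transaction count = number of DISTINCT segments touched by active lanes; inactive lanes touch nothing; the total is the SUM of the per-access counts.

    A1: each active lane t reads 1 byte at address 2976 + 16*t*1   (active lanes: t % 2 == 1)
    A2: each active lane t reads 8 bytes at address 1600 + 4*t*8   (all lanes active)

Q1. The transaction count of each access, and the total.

A1: 16 transactions
A2: 32 transactions

Answer: 16,32; total 48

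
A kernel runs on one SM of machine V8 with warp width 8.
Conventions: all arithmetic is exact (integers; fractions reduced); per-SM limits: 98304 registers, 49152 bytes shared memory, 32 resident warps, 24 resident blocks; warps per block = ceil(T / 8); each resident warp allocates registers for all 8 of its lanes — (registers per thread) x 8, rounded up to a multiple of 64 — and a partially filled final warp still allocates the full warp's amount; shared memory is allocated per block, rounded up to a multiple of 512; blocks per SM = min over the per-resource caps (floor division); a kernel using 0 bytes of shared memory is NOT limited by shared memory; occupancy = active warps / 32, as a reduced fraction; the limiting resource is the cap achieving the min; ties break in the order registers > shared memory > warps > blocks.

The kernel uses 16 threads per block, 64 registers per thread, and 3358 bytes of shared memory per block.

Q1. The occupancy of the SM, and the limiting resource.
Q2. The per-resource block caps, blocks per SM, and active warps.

Answer: occupancy 13/16, limited by shared memory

registers: 96 blocks
shared memory: 13 blocks
warps: 16 blocks
blocks: 24 blocks

Answer: 13 blocks, 26 active warps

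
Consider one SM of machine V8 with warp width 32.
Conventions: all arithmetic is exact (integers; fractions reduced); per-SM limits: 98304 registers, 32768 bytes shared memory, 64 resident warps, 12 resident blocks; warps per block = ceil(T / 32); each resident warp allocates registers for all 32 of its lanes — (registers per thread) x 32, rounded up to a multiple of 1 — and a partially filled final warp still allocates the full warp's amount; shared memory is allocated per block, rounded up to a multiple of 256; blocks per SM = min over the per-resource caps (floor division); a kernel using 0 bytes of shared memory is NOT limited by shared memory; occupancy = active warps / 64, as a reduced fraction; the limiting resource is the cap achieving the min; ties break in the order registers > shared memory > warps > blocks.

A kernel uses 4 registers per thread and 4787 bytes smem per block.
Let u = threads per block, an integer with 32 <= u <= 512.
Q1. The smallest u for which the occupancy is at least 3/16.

Answer: u = 33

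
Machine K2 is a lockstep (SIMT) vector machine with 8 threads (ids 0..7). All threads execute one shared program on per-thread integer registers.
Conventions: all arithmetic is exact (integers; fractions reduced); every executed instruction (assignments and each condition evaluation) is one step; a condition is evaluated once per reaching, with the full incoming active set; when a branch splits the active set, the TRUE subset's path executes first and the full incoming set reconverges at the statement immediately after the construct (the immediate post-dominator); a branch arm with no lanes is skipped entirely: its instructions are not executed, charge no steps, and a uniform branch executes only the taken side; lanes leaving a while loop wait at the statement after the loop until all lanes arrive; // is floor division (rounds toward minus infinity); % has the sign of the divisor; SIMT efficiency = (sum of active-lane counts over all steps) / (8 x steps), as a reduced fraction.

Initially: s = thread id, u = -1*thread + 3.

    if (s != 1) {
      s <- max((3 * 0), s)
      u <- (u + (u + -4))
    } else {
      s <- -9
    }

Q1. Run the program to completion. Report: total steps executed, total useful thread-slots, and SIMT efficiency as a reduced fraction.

Answer: 4 steps, 23 useful, 23/32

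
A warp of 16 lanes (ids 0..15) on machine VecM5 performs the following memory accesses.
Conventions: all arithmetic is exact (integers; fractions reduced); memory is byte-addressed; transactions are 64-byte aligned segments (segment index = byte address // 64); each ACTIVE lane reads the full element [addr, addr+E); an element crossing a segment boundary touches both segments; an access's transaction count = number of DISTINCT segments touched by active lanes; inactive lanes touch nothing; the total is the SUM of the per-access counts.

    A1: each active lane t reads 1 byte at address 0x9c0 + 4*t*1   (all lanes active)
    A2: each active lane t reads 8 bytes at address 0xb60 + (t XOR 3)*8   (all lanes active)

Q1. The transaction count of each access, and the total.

A1: 1 transaction
A2: 3 transactions

Answer: 1,3; total 4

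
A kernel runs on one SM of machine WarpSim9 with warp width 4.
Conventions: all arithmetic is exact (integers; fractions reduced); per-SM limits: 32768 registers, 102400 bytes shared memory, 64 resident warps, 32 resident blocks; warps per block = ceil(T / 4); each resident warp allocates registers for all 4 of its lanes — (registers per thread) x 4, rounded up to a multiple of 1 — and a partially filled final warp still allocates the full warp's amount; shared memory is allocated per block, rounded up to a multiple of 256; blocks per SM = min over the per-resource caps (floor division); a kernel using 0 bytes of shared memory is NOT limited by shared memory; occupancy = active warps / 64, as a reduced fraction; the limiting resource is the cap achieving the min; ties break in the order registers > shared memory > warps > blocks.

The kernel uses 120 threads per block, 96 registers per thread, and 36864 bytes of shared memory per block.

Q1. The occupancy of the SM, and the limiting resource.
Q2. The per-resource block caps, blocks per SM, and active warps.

Answer: occupancy 15/16, limited by registers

registers: 2 blocks
shared memory: 2 blocks
warps: 2 blocks
blocks: 32 blocks

Answer: 2 blocks, 60 active warps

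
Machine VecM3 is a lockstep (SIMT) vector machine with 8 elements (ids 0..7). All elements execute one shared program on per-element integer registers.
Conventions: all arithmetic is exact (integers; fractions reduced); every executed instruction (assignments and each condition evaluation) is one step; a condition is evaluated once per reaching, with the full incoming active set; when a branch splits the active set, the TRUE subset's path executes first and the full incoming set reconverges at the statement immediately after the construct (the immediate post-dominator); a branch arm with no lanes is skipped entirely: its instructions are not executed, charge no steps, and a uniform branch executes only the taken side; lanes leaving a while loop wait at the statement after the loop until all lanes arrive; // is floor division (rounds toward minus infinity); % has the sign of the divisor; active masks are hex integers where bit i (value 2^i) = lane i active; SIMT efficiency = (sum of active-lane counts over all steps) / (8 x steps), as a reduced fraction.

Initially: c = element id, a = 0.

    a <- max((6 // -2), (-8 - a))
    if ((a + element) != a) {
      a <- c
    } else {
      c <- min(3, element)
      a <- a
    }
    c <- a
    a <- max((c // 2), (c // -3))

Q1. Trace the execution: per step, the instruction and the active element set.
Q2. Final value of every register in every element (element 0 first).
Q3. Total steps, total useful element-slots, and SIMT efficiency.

step 0: a <- max((6 // -2), (-8 - a)) 0xff
step 1: eval ((a + element) != a)    0xff
step 2: a <- c                       0xfe
step 3: c <- min(3, element)         0x01
step 4: a <- a                       0x01
step 5: c <- a                       0xff
step 6: a <- max((c // 2), (c // -3)) 0xff

Answer: 7 steps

c: -3,1,2,3,4,5,6,7
a: 1,0,1,1,2,2,3,3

steps = 7; useful = 41; efficiency = 41/56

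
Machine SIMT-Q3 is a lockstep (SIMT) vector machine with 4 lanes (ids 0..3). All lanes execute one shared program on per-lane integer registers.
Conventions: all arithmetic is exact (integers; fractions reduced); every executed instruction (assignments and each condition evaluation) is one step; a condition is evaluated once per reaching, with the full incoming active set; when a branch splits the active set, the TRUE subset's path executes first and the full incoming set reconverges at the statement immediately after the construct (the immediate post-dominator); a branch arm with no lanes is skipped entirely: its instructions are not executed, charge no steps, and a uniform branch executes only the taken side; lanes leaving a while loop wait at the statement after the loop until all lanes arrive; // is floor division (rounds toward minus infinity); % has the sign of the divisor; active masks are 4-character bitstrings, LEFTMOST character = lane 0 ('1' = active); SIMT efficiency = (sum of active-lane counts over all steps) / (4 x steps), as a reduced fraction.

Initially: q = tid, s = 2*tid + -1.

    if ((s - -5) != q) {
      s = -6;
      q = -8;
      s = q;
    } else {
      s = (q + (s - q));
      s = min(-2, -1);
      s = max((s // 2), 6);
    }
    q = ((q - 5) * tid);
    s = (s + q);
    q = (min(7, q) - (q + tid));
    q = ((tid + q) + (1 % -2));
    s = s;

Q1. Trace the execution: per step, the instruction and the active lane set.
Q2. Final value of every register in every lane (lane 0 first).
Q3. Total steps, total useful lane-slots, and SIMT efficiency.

step 0: eval ((s - -5) != q)         1111
step 1: s <- -6                      1111
step 2: q <- -8                      1111
step 3: s <- q                       1111
step 4: q <- ((q - 5) * tid)         1111
step 5: s <- (s + q)                 1111
step 6: q <- (min(7, q) - (q + tid)) 1111
step 7: q <- ((tid + q) + (1 % -2))  1111
step 8: s <- s                       1111

Answer: 9 steps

q: -1,-1,-1,-1
s: -8,-21,-34,-47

steps = 9; useful = 36; efficiency = 36/36 = 1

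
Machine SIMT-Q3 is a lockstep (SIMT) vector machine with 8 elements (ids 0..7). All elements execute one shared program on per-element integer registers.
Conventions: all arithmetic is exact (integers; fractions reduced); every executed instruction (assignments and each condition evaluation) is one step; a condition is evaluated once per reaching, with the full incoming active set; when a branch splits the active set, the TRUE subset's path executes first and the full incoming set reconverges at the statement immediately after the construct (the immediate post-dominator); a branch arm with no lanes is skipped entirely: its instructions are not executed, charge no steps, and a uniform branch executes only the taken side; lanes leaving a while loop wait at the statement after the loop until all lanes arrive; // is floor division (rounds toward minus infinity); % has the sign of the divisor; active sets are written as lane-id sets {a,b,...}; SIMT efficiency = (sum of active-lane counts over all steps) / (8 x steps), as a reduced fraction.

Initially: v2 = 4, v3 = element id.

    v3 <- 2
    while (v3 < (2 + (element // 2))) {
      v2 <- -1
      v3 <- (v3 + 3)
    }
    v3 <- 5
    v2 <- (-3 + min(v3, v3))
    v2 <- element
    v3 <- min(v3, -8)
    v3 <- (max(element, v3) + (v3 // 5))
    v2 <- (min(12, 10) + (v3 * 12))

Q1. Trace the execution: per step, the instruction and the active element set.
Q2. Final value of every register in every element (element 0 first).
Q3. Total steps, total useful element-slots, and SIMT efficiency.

step 0: v3 <- 2                      {0,1,2,3,4,5,6,7}
step 1: eval (v3 < (2 + (element // 2))) {0,1,2,3,4,5,6,7}
step 2: v2 <- -1                     {2,3,4,5,6,7}
step 3: v3 <- (v3 + 3)               {2,3,4,5,6,7}
step 4: eval (v3 < (2 + (element // 2))) {2,3,4,5,6,7}
step 5: v3 <- 5                      {0,1,2,3,4,5,6,7}
step 6: v2 <- (-3 + min(v3, v3))     {0,1,2,3,4,5,6,7}
step 7: v2 <- element                {0,1,2,3,4,5,6,7}
step 8: v3 <- min(v3, -8)            {0,1,2,3,4,5,6,7}
step 9: v3 <- (max(element, v3) + (v3 // 5)) {0,1,2,3,4,5,6,7}
step 10: v2 <- (min(12, 10) + (v3 * 12)) {0,1,2,3,4,5,6,7}

Answer: 11 steps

v2: -14,-2,10,22,34,46,58,70
v3: -2,-1,0,1,2,3,4,5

steps = 11; useful = 82; efficiency = 82/88 = 41/44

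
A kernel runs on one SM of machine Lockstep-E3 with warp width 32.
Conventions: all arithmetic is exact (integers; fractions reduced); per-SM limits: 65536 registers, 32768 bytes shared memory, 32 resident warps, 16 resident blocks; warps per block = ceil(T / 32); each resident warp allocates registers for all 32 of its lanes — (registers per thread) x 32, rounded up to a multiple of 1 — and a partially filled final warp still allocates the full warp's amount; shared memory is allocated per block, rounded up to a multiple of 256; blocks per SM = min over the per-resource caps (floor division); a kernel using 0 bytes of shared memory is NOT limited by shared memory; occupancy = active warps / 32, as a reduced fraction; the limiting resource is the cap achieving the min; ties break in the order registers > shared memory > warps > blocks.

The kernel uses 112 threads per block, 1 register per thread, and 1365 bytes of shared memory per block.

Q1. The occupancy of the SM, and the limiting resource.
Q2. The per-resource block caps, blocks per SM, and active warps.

Answer: occupancy 1, limited by warps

registers: 512 blocks
shared memory: 21 blocks
warps: 8 blocks
blocks: 16 blocks

Answer: 8 blocks, 32 active warps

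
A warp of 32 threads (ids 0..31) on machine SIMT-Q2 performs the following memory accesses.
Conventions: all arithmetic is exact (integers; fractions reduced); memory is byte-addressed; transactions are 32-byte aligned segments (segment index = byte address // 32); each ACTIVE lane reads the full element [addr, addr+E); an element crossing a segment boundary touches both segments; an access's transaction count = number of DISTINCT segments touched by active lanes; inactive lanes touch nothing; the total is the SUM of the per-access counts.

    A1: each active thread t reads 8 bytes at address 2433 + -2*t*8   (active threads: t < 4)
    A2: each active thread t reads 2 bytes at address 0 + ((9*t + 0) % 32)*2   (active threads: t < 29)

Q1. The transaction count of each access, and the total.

A1: 3 transactions
A2: 2 transactions

Answer: 3,2; total 5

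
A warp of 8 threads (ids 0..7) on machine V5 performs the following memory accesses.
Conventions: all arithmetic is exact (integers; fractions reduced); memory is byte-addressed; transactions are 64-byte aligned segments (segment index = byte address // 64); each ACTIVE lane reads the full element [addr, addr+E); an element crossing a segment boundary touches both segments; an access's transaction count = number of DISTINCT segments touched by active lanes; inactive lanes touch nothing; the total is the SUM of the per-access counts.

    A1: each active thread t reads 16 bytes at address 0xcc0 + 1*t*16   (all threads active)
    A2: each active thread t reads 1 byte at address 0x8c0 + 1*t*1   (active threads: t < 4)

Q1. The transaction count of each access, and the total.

A1: 2 transactions
A2: 1 transaction

Answer: 2,1; total 3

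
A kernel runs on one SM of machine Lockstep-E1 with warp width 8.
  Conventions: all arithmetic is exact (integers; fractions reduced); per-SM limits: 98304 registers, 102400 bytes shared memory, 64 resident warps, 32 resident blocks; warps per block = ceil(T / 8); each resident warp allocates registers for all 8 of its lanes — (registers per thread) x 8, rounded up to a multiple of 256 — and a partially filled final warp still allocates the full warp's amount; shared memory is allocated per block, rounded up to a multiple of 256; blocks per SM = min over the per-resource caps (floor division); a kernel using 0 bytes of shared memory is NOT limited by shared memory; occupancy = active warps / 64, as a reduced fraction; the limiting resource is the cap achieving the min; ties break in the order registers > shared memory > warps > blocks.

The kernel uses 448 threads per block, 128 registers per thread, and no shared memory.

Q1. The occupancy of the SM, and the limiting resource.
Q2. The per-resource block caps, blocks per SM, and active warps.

Answer: occupancy 7/8, limited by registers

registers: 1 block
shared memory: no limit (kernel uses none)
warps: 1 block
blocks: 32 blocks

Answer: 1 block, 56 active warps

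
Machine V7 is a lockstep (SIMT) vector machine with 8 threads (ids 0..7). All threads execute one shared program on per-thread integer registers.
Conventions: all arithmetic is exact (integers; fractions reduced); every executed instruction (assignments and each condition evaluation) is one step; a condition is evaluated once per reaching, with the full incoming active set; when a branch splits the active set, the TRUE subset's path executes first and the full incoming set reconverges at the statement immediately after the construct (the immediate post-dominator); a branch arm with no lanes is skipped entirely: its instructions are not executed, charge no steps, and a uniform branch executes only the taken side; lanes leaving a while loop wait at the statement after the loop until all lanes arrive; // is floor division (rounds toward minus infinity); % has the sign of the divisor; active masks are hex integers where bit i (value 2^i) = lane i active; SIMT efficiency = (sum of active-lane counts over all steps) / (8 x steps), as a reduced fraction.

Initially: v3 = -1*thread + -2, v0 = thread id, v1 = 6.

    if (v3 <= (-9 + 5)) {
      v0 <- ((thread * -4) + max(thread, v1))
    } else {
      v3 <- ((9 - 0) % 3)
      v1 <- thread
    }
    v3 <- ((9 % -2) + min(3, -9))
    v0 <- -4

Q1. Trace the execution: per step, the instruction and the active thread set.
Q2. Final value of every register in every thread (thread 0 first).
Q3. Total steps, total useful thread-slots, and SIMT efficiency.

step 0: eval (v3 <= (-9 + 5))        0xff
step 1: v0 <- ((thread * -4) + max(thread, v1)) 0xfc
step 2: v3 <- ((9 - 0) % 3)          0x03
step 3: v1 <- thread                 0x03
step 4: v3 <- ((9 % -2) + min(3, -9)) 0xff
step 5: v0 <- -4                     0xff

Answer: 6 steps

v3: -10,-10,-10,-10,-10,-10,-10,-10
v0: -4,-4,-4,-4,-4,-4,-4,-4
v1: 0,1,6,6,6,6,6,6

steps = 6; useful = 34; efficiency = 34/48 = 17/24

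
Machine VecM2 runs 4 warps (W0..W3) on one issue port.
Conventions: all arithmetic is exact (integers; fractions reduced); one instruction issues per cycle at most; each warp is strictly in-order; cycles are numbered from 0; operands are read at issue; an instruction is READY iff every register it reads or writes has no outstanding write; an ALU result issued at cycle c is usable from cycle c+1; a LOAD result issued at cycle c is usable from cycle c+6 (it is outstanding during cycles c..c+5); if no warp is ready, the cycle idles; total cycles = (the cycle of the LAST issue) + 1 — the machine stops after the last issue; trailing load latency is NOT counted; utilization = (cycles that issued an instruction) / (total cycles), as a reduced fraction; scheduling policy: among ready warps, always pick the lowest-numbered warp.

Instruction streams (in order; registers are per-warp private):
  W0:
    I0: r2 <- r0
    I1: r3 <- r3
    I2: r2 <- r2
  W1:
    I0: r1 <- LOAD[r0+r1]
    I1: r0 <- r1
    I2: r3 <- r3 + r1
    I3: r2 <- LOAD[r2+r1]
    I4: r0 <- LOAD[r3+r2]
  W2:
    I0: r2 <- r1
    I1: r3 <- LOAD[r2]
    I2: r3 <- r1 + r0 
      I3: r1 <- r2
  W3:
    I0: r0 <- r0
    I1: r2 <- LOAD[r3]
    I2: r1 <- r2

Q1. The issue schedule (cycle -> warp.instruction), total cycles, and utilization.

cycle 0: W0.I0
cycle 1: W0.I1
cycle 2: W0.I2
cycle 3: W1.I0
cycle 4: W2.I0
cycle 5: W2.I1
cycle 6: W3.I0
cycle 7: W3.I1
cycle 8: idle
cycle 9: W1.I1
cycle 10: W1.I2
cycle 11: W1.I3
cycle 12: W2.I2
cycle 13: W2.I3
cycle 14: W3.I2
cycle 15: idle
cycle 16: idle
cycle 17: W1.I4

Answer: 18 cycles, utilization 5/6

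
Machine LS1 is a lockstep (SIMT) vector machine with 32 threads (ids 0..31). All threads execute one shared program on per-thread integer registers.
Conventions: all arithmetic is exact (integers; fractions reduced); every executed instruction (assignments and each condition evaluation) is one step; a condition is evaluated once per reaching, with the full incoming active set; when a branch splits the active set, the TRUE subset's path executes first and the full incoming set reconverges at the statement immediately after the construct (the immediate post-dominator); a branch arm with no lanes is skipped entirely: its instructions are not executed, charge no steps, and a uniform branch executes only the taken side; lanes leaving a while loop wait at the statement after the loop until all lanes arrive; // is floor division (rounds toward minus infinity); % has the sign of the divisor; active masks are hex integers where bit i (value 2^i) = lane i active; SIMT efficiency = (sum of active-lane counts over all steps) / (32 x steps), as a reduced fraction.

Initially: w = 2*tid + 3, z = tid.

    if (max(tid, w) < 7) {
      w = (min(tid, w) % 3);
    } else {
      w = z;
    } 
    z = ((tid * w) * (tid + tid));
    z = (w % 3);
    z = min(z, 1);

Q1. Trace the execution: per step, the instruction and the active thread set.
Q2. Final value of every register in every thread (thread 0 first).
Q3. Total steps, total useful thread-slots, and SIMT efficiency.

step 0: eval (max(tid, w) < 7)       0xffffffff
step 1: w <- (min(tid, w) % 3)       0x00000003
step 2: w <- z                       0xfffffffc
step 3: z <- ((tid * w) * (tid + tid)) 0xffffffff
step 4: z <- (w % 3)                 0xffffffff
step 5: z <- min(z, 1)               0xffffffff

Answer: 6 steps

w: 0,1,2,3,4,5,6,7,8,9,10,11,12,13,14,15,16,17,18,19,20,21,22,23,24,25,26,27,28,29,30,31
z: 0,1,1,0,1,1,0,1,1,0,1,1,0,1,1,0,1,1,0,1,1,0,1,1,0,1,1,0,1,1,0,1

steps = 6; useful = 160; efficiency = 160/192 = 5/6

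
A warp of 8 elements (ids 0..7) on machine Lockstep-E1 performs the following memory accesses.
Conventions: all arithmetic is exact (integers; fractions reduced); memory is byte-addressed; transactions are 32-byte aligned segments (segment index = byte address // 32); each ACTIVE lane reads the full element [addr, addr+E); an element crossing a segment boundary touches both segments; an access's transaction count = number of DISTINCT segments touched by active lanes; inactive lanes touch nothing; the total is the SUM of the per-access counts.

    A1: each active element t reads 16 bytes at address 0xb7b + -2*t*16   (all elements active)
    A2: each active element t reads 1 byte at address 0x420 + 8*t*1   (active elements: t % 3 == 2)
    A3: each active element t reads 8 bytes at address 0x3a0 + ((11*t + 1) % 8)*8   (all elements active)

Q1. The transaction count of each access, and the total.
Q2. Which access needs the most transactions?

A1: 9 transactions
A2: 2 transactions
A3: 2 transactions

Answer: 9,2,2; total 13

Answer: A1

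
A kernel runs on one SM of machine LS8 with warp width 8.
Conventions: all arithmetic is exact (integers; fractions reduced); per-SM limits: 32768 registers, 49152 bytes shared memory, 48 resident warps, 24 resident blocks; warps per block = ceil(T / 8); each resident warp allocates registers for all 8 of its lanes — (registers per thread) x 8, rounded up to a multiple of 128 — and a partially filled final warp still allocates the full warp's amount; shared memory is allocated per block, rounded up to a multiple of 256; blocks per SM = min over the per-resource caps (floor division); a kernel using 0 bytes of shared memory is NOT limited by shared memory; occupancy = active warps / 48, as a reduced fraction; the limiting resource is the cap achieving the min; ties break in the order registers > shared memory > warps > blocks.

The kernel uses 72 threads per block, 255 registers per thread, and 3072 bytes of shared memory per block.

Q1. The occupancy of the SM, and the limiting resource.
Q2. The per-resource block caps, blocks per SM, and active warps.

Answer: occupancy 3/16, limited by registers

registers: 1 block
shared memory: 16 blocks
warps: 5 blocks
blocks: 24 blocks

Answer: 1 block, 9 active warps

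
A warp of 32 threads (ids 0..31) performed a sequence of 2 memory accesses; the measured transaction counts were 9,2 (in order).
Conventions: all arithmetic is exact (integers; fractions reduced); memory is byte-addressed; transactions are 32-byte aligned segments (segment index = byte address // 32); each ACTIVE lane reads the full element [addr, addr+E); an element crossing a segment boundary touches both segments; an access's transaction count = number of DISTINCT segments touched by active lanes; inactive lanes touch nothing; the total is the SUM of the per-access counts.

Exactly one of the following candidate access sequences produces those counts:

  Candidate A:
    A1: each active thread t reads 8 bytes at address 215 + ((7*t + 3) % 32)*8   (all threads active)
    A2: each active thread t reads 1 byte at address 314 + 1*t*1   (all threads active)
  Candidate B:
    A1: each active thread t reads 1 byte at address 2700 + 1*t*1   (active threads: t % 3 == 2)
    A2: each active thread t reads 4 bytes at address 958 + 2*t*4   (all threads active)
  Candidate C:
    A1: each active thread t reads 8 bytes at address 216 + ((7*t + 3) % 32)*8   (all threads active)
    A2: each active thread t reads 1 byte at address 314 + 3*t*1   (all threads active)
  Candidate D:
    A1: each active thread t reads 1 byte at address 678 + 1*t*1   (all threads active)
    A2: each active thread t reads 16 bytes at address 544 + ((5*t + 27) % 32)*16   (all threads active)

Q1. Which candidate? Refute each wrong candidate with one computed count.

B: A1 gives 2 transactions, not 9
C: A2 gives 4 transactions, not 2
D: A1 gives 2 transactions, not 9
A: all counts match (9,2)

Answer: A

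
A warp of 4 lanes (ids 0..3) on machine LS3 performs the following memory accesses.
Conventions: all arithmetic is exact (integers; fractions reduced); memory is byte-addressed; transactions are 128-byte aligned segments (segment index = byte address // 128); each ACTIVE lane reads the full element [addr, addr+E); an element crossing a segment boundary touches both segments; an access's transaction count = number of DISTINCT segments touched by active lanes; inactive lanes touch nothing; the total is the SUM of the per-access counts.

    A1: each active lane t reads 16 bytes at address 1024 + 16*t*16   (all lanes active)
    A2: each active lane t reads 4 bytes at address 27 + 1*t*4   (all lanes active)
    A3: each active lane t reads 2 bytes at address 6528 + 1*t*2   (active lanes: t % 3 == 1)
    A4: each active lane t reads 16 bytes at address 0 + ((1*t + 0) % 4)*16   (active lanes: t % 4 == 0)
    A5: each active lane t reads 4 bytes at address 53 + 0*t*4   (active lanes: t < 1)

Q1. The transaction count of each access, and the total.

A1: 4 transactions
A2: 1 transaction
A3: 1 transaction
A4: 1 transaction
A5: 1 transaction

Answer: 4,1,1,1,1; total 8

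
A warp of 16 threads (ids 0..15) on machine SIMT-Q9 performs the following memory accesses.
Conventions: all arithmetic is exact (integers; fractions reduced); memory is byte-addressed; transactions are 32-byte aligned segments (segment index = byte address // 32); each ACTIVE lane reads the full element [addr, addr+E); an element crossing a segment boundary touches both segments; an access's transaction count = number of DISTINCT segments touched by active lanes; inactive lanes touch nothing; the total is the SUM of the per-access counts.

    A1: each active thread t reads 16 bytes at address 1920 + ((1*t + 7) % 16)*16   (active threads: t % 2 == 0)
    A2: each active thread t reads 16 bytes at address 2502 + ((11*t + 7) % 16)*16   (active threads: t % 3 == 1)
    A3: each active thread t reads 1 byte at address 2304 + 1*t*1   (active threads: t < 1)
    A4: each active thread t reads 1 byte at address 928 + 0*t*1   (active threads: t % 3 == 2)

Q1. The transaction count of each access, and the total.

A1: 8 transactions
A2: 3 transactions
A3: 1 transaction
A4: 1 transaction

Answer: 8,3,1,1; total 13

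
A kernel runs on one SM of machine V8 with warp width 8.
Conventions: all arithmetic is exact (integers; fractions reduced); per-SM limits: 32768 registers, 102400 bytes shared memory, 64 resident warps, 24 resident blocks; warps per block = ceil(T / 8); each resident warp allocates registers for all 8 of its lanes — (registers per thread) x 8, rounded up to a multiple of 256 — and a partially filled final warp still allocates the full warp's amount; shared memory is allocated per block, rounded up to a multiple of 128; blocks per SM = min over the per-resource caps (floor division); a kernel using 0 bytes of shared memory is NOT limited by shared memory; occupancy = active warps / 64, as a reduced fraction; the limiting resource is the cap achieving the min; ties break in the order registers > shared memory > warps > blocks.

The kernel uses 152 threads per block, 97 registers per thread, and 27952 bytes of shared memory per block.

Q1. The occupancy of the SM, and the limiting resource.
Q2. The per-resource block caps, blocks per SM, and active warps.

Answer: occupancy 19/64, limited by registers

registers: 1 block
shared memory: 3 blocks
warps: 3 blocks
blocks: 24 blocks

Answer: 1 block, 19 active warps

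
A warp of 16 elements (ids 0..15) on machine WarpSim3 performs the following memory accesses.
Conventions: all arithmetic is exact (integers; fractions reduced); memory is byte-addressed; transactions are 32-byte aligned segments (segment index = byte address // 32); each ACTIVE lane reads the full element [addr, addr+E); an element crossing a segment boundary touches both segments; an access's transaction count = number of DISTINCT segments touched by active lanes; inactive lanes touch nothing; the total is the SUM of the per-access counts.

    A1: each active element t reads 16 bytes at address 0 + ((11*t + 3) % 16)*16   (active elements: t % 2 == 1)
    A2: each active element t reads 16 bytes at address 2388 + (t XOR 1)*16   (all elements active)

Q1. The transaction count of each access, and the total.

A1: 8 transactions
A2: 9 transactions

Answer: 8,9; total 17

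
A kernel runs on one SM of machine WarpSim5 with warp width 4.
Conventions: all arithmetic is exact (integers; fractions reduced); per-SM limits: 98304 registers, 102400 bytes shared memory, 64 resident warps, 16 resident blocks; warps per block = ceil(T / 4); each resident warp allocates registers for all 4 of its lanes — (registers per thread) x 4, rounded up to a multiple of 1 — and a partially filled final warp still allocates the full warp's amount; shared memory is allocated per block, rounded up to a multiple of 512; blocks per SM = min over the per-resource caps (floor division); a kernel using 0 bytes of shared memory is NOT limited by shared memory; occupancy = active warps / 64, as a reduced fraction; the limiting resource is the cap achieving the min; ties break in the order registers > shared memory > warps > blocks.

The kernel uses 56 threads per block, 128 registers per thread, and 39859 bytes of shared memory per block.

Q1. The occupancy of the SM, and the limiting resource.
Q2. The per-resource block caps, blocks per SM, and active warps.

Answer: occupancy 7/16, limited by shared memory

registers: 13 blocks
shared memory: 2 blocks
warps: 4 blocks
blocks: 16 blocks

Answer: 2 blocks, 28 active warps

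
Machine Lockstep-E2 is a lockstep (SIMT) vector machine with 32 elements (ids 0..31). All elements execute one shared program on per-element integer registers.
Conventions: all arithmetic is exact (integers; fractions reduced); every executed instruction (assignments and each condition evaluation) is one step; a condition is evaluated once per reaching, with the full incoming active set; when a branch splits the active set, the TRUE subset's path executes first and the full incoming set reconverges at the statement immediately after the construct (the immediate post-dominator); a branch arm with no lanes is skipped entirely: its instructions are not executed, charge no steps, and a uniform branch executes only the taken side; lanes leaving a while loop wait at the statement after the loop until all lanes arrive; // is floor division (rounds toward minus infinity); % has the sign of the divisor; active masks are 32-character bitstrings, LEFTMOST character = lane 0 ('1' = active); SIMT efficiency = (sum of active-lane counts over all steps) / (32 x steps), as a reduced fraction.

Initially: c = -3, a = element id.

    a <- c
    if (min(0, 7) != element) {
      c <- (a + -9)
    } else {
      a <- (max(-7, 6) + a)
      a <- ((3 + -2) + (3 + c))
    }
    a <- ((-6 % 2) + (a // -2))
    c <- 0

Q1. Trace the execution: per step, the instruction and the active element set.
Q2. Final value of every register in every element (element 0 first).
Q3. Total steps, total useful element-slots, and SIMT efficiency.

step 0: a <- c                       11111111111111111111111111111111
step 1: eval (min(0, 7) != element)  11111111111111111111111111111111
step 2: c <- (a + -9)                01111111111111111111111111111111
step 3: a <- (max(-7, 6) + a)        10000000000000000000000000000000
step 4: a <- ((3 + -2) + (3 + c))    10000000000000000000000000000000
step 5: a <- ((-6 % 2) + (a // -2))  11111111111111111111111111111111
step 6: c <- 0                       11111111111111111111111111111111

Answer: 7 steps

c: 0,0,0,0,0,0,0,0,0,0,0,0,0,0,0,0,0,0,0,0,0,0,0,0,0,0,0,0,0,0,0,0
a: -1,1,1,1,1,1,1,1,1,1,1,1,1,1,1,1,1,1,1,1,1,1,1,1,1,1,1,1,1,1,1,1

steps = 7; useful = 161; efficiency = 161/224 = 23/32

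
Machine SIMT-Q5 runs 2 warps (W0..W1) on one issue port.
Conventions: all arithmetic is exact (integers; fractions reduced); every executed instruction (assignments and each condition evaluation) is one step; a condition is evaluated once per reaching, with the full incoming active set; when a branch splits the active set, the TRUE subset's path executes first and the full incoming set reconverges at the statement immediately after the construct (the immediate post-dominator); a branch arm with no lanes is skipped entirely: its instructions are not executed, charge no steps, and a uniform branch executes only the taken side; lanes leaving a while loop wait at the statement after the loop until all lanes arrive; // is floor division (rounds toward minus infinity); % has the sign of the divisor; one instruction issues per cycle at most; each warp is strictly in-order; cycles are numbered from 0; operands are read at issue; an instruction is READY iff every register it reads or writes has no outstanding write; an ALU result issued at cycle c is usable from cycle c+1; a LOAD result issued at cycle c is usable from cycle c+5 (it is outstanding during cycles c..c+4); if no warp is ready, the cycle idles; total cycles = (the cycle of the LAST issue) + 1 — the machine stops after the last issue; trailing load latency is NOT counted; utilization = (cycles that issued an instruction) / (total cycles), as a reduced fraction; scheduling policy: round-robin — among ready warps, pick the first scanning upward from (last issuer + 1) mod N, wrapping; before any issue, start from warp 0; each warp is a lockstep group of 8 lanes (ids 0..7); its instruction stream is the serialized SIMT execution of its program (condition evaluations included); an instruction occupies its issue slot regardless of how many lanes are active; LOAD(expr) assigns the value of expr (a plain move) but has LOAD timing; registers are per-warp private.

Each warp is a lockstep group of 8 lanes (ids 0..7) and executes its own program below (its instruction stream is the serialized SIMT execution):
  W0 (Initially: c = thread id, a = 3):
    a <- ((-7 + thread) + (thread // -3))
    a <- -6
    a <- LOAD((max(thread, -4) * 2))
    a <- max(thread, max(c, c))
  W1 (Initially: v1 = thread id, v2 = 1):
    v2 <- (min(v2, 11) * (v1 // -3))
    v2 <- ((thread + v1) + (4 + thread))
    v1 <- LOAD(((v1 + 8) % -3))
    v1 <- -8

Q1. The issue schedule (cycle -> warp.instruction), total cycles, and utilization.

cycle 0: W0.I0
cycle 1: W1.I0
cycle 2: W0.I1
cycle 3: W1.I1
cycle 4: W0.I2
cycle 5: W1.I2
cycle 6: idle
cycle 7: idle
cycle 8: idle
cycle 9: W0.I3
cycle 10: W1.I3

Answer: 11 cycles, utilization 8/11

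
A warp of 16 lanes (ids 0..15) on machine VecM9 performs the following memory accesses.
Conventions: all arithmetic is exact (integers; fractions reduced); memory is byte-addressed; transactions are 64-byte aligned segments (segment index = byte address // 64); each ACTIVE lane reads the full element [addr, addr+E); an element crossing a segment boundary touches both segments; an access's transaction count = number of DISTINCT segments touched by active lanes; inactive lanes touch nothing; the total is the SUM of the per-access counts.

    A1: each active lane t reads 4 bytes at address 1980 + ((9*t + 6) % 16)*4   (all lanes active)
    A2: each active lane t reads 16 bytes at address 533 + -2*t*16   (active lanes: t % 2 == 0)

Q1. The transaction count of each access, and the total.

A1: 2 transactions
A2: 8 transactions

Answer: 2,8; total 10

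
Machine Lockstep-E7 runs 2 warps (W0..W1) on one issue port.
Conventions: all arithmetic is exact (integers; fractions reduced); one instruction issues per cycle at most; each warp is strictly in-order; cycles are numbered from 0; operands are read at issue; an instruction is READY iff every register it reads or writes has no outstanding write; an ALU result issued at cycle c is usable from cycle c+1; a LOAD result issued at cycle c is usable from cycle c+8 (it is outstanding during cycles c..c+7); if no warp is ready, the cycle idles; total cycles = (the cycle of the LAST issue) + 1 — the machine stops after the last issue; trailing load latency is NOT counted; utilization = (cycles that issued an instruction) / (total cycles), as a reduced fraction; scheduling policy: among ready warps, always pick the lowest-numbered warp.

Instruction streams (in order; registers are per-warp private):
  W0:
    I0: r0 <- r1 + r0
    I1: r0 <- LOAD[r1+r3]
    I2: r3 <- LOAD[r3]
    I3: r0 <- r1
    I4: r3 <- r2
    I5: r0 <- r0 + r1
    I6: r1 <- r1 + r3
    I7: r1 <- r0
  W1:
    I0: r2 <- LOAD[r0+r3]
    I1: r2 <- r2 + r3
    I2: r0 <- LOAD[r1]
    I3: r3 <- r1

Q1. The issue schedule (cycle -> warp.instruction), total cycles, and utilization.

cycle 0: W0.I0
cycle 1: W0.I1
cycle 2: W0.I2
cycle 3: W1.I0
cycle 4: idle
cycle 5: idle
cycle 6: idle
cycle 7: idle
cycle 8: idle
cycle 9: W0.I3
cycle 10: W0.I4
cycle 11: W0.I5
cycle 12: W0.I6
cycle 13: W0.I7
cycle 14: W1.I1
cycle 15: W1.I2
cycle 16: W1.I3

Answer: 17 cycles, utilization 12/17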